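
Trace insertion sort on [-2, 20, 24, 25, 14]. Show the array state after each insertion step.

First element -2 is already 'sorted'
Insert 20: shifted 0 elements -> [-2, 20, 24, 25, 14]
Insert 24: shifted 0 elements -> [-2, 20, 24, 25, 14]
Insert 25: shifted 0 elements -> [-2, 20, 24, 25, 14]
Insert 14: shifted 3 elements -> [-2, 14, 20, 24, 25]


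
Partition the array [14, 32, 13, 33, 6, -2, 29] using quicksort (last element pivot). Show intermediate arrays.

Partition 1: pivot=29 at index 4 -> [14, 13, 6, -2, 29, 33, 32]
Partition 2: pivot=-2 at index 0 -> [-2, 13, 6, 14, 29, 33, 32]
Partition 3: pivot=14 at index 3 -> [-2, 13, 6, 14, 29, 33, 32]
Partition 4: pivot=6 at index 1 -> [-2, 6, 13, 14, 29, 33, 32]
Partition 5: pivot=32 at index 5 -> [-2, 6, 13, 14, 29, 32, 33]


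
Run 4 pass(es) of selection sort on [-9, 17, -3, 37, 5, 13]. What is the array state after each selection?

Pass 1: Select minimum -9 at index 0, swap -> [-9, 17, -3, 37, 5, 13]
Pass 2: Select minimum -3 at index 2, swap -> [-9, -3, 17, 37, 5, 13]
Pass 3: Select minimum 5 at index 4, swap -> [-9, -3, 5, 37, 17, 13]
Pass 4: Select minimum 13 at index 5, swap -> [-9, -3, 5, 13, 17, 37]


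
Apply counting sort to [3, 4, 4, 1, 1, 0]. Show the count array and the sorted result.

Count array: [1, 2, 0, 1, 2]
(count[i] = number of elements equal to i)
Cumulative count: [1, 3, 3, 4, 6]
Sorted: [0, 1, 1, 3, 4, 4]


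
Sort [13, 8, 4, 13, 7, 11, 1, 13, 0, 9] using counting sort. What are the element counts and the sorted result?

Count array: [1, 1, 0, 0, 1, 0, 0, 1, 1, 1, 0, 1, 0, 3]
(count[i] = number of elements equal to i)
Cumulative count: [1, 2, 2, 2, 3, 3, 3, 4, 5, 6, 6, 7, 7, 10]
Sorted: [0, 1, 4, 7, 8, 9, 11, 13, 13, 13]


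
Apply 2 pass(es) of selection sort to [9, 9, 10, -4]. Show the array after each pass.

Pass 1: Select minimum -4 at index 3, swap -> [-4, 9, 10, 9]
Pass 2: Select minimum 9 at index 1, swap -> [-4, 9, 10, 9]


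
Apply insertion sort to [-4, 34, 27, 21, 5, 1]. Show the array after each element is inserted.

First element -4 is already 'sorted'
Insert 34: shifted 0 elements -> [-4, 34, 27, 21, 5, 1]
Insert 27: shifted 1 elements -> [-4, 27, 34, 21, 5, 1]
Insert 21: shifted 2 elements -> [-4, 21, 27, 34, 5, 1]
Insert 5: shifted 3 elements -> [-4, 5, 21, 27, 34, 1]
Insert 1: shifted 4 elements -> [-4, 1, 5, 21, 27, 34]


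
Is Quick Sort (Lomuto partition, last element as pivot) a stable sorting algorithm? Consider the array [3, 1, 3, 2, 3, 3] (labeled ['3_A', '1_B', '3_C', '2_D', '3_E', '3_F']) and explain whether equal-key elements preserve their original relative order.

Trace Quick Sort on the labeled array (the key is the number; the letter only tracks identity):
  Partition indices 0..5 around pivot 3_F -> [3_A, 1_B, 3_C, 2_D, 3_E, 3_F]
  Partition indices 0..4 around pivot 3_E -> [3_A, 1_B, 3_C, 2_D, 3_E, 3_F]
  Partition indices 0..3 around pivot 2_D -> [1_B, 2_D, 3_C, 3_A, 3_E, 3_F]
  Partition indices 2..3 around pivot 3_A -> [1_B, 2_D, 3_C, 3_A, 3_E, 3_F]
Final order: [1_B, 2_D, 3_C, 3_A, 3_E, 3_F]
Equal keys:
  value 3: originally 3_A, 3_C, 3_E, 3_F; after sorting 3_C, 3_A, 3_E, 3_F -> order changed
Equal keys were reordered, so Quick Sort is not stable: partition swaps elements across long distances and can reorder equal keys. (One such input is enough; an unstable sort may happen to preserve order on other inputs, but it gives no guarantee.)
Answer: Not stable


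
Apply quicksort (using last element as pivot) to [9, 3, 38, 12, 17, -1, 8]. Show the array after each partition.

Partition 1: pivot=8 at index 2 -> [3, -1, 8, 12, 17, 9, 38]
Partition 2: pivot=-1 at index 0 -> [-1, 3, 8, 12, 17, 9, 38]
Partition 3: pivot=38 at index 6 -> [-1, 3, 8, 12, 17, 9, 38]
Partition 4: pivot=9 at index 3 -> [-1, 3, 8, 9, 17, 12, 38]
Partition 5: pivot=12 at index 4 -> [-1, 3, 8, 9, 12, 17, 38]


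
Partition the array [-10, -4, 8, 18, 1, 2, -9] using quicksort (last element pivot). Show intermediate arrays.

Partition 1: pivot=-9 at index 1 -> [-10, -9, 8, 18, 1, 2, -4]
Partition 2: pivot=-4 at index 2 -> [-10, -9, -4, 18, 1, 2, 8]
Partition 3: pivot=8 at index 5 -> [-10, -9, -4, 1, 2, 8, 18]
Partition 4: pivot=2 at index 4 -> [-10, -9, -4, 1, 2, 8, 18]


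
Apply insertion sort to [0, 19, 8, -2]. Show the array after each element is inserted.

First element 0 is already 'sorted'
Insert 19: shifted 0 elements -> [0, 19, 8, -2]
Insert 8: shifted 1 elements -> [0, 8, 19, -2]
Insert -2: shifted 3 elements -> [-2, 0, 8, 19]


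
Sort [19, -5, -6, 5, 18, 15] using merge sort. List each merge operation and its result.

Divide and conquer:
  Merge [-5] + [-6] -> [-6, -5]
  Merge [19] + [-6, -5] -> [-6, -5, 19]
  Merge [18] + [15] -> [15, 18]
  Merge [5] + [15, 18] -> [5, 15, 18]
  Merge [-6, -5, 19] + [5, 15, 18] -> [-6, -5, 5, 15, 18, 19]


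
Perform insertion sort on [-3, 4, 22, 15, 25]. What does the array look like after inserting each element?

First element -3 is already 'sorted'
Insert 4: shifted 0 elements -> [-3, 4, 22, 15, 25]
Insert 22: shifted 0 elements -> [-3, 4, 22, 15, 25]
Insert 15: shifted 1 elements -> [-3, 4, 15, 22, 25]
Insert 25: shifted 0 elements -> [-3, 4, 15, 22, 25]


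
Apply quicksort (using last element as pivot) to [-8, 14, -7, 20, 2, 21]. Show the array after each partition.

Partition 1: pivot=21 at index 5 -> [-8, 14, -7, 20, 2, 21]
Partition 2: pivot=2 at index 2 -> [-8, -7, 2, 20, 14, 21]
Partition 3: pivot=-7 at index 1 -> [-8, -7, 2, 20, 14, 21]
Partition 4: pivot=14 at index 3 -> [-8, -7, 2, 14, 20, 21]


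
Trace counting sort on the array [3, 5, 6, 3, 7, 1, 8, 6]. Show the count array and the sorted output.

Count array: [0, 1, 0, 2, 0, 1, 2, 1, 1]
(count[i] = number of elements equal to i)
Cumulative count: [0, 1, 1, 3, 3, 4, 6, 7, 8]
Sorted: [1, 3, 3, 5, 6, 6, 7, 8]


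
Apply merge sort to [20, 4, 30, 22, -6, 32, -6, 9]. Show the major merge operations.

Divide and conquer:
  Merge [20] + [4] -> [4, 20]
  Merge [30] + [22] -> [22, 30]
  Merge [4, 20] + [22, 30] -> [4, 20, 22, 30]
  Merge [-6] + [32] -> [-6, 32]
  Merge [-6] + [9] -> [-6, 9]
  Merge [-6, 32] + [-6, 9] -> [-6, -6, 9, 32]
  Merge [4, 20, 22, 30] + [-6, -6, 9, 32] -> [-6, -6, 4, 9, 20, 22, 30, 32]


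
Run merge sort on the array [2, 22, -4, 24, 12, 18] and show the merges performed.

Divide and conquer:
  Merge [22] + [-4] -> [-4, 22]
  Merge [2] + [-4, 22] -> [-4, 2, 22]
  Merge [12] + [18] -> [12, 18]
  Merge [24] + [12, 18] -> [12, 18, 24]
  Merge [-4, 2, 22] + [12, 18, 24] -> [-4, 2, 12, 18, 22, 24]


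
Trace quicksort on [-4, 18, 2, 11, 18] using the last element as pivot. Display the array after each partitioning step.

Partition 1: pivot=18 at index 4 -> [-4, 18, 2, 11, 18]
Partition 2: pivot=11 at index 2 -> [-4, 2, 11, 18, 18]
Partition 3: pivot=2 at index 1 -> [-4, 2, 11, 18, 18]


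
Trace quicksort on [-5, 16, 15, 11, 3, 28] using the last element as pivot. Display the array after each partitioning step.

Partition 1: pivot=28 at index 5 -> [-5, 16, 15, 11, 3, 28]
Partition 2: pivot=3 at index 1 -> [-5, 3, 15, 11, 16, 28]
Partition 3: pivot=16 at index 4 -> [-5, 3, 15, 11, 16, 28]
Partition 4: pivot=11 at index 2 -> [-5, 3, 11, 15, 16, 28]


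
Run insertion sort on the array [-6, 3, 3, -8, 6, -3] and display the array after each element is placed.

First element -6 is already 'sorted'
Insert 3: shifted 0 elements -> [-6, 3, 3, -8, 6, -3]
Insert 3: shifted 0 elements -> [-6, 3, 3, -8, 6, -3]
Insert -8: shifted 3 elements -> [-8, -6, 3, 3, 6, -3]
Insert 6: shifted 0 elements -> [-8, -6, 3, 3, 6, -3]
Insert -3: shifted 3 elements -> [-8, -6, -3, 3, 3, 6]


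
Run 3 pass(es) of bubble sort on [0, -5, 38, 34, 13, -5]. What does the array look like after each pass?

After pass 1: [-5, 0, 34, 13, -5, 38] (4 swaps)
After pass 2: [-5, 0, 13, -5, 34, 38] (2 swaps)
After pass 3: [-5, 0, -5, 13, 34, 38] (1 swaps)
Total swaps: 7


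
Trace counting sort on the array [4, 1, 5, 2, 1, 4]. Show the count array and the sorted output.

Count array: [0, 2, 1, 0, 2, 1]
(count[i] = number of elements equal to i)
Cumulative count: [0, 2, 3, 3, 5, 6]
Sorted: [1, 1, 2, 4, 4, 5]


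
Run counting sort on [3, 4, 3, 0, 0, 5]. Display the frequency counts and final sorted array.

Count array: [2, 0, 0, 2, 1, 1]
(count[i] = number of elements equal to i)
Cumulative count: [2, 2, 2, 4, 5, 6]
Sorted: [0, 0, 3, 3, 4, 5]


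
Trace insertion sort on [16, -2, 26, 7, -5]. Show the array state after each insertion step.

First element 16 is already 'sorted'
Insert -2: shifted 1 elements -> [-2, 16, 26, 7, -5]
Insert 26: shifted 0 elements -> [-2, 16, 26, 7, -5]
Insert 7: shifted 2 elements -> [-2, 7, 16, 26, -5]
Insert -5: shifted 4 elements -> [-5, -2, 7, 16, 26]


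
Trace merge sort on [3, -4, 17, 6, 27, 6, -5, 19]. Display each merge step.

Divide and conquer:
  Merge [3] + [-4] -> [-4, 3]
  Merge [17] + [6] -> [6, 17]
  Merge [-4, 3] + [6, 17] -> [-4, 3, 6, 17]
  Merge [27] + [6] -> [6, 27]
  Merge [-5] + [19] -> [-5, 19]
  Merge [6, 27] + [-5, 19] -> [-5, 6, 19, 27]
  Merge [-4, 3, 6, 17] + [-5, 6, 19, 27] -> [-5, -4, 3, 6, 6, 17, 19, 27]


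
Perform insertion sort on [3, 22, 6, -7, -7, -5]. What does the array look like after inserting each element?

First element 3 is already 'sorted'
Insert 22: shifted 0 elements -> [3, 22, 6, -7, -7, -5]
Insert 6: shifted 1 elements -> [3, 6, 22, -7, -7, -5]
Insert -7: shifted 3 elements -> [-7, 3, 6, 22, -7, -5]
Insert -7: shifted 3 elements -> [-7, -7, 3, 6, 22, -5]
Insert -5: shifted 3 elements -> [-7, -7, -5, 3, 6, 22]


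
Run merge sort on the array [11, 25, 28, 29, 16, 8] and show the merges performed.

Divide and conquer:
  Merge [25] + [28] -> [25, 28]
  Merge [11] + [25, 28] -> [11, 25, 28]
  Merge [16] + [8] -> [8, 16]
  Merge [29] + [8, 16] -> [8, 16, 29]
  Merge [11, 25, 28] + [8, 16, 29] -> [8, 11, 16, 25, 28, 29]


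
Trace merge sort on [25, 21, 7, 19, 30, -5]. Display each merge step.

Divide and conquer:
  Merge [21] + [7] -> [7, 21]
  Merge [25] + [7, 21] -> [7, 21, 25]
  Merge [30] + [-5] -> [-5, 30]
  Merge [19] + [-5, 30] -> [-5, 19, 30]
  Merge [7, 21, 25] + [-5, 19, 30] -> [-5, 7, 19, 21, 25, 30]


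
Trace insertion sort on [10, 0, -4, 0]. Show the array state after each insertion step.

First element 10 is already 'sorted'
Insert 0: shifted 1 elements -> [0, 10, -4, 0]
Insert -4: shifted 2 elements -> [-4, 0, 10, 0]
Insert 0: shifted 1 elements -> [-4, 0, 0, 10]


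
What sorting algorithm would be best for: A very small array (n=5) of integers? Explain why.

Best choice: Insertion sort
Reason: For tiny inputs the O(n^2) overhead is negligible and insertion sort has minimal constant factors


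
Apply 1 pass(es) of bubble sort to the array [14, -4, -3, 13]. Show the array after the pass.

After pass 1: [-4, -3, 13, 14] (3 swaps)
Total swaps: 3


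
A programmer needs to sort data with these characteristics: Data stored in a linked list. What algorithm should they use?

Best choice: Merge sort
Reason: Merge sort doesn't require random access; can be done in O(1) extra space for linked lists


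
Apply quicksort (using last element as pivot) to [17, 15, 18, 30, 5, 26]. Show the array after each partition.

Partition 1: pivot=26 at index 4 -> [17, 15, 18, 5, 26, 30]
Partition 2: pivot=5 at index 0 -> [5, 15, 18, 17, 26, 30]
Partition 3: pivot=17 at index 2 -> [5, 15, 17, 18, 26, 30]


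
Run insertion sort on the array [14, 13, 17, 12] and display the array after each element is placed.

First element 14 is already 'sorted'
Insert 13: shifted 1 elements -> [13, 14, 17, 12]
Insert 17: shifted 0 elements -> [13, 14, 17, 12]
Insert 12: shifted 3 elements -> [12, 13, 14, 17]


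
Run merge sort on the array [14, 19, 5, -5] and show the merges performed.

Divide and conquer:
  Merge [14] + [19] -> [14, 19]
  Merge [5] + [-5] -> [-5, 5]
  Merge [14, 19] + [-5, 5] -> [-5, 5, 14, 19]


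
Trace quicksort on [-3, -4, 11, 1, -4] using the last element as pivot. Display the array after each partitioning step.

Partition 1: pivot=-4 at index 1 -> [-4, -4, 11, 1, -3]
Partition 2: pivot=-3 at index 2 -> [-4, -4, -3, 1, 11]
Partition 3: pivot=11 at index 4 -> [-4, -4, -3, 1, 11]


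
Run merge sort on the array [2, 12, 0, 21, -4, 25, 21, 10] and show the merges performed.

Divide and conquer:
  Merge [2] + [12] -> [2, 12]
  Merge [0] + [21] -> [0, 21]
  Merge [2, 12] + [0, 21] -> [0, 2, 12, 21]
  Merge [-4] + [25] -> [-4, 25]
  Merge [21] + [10] -> [10, 21]
  Merge [-4, 25] + [10, 21] -> [-4, 10, 21, 25]
  Merge [0, 2, 12, 21] + [-4, 10, 21, 25] -> [-4, 0, 2, 10, 12, 21, 21, 25]


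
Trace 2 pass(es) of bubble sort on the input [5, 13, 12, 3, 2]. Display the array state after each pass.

After pass 1: [5, 12, 3, 2, 13] (3 swaps)
After pass 2: [5, 3, 2, 12, 13] (2 swaps)
Total swaps: 5


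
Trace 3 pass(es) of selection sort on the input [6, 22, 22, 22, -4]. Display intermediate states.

Pass 1: Select minimum -4 at index 4, swap -> [-4, 22, 22, 22, 6]
Pass 2: Select minimum 6 at index 4, swap -> [-4, 6, 22, 22, 22]
Pass 3: Select minimum 22 at index 2, swap -> [-4, 6, 22, 22, 22]


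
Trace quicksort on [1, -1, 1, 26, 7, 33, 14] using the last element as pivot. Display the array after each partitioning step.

Partition 1: pivot=14 at index 4 -> [1, -1, 1, 7, 14, 33, 26]
Partition 2: pivot=7 at index 3 -> [1, -1, 1, 7, 14, 33, 26]
Partition 3: pivot=1 at index 2 -> [1, -1, 1, 7, 14, 33, 26]
Partition 4: pivot=-1 at index 0 -> [-1, 1, 1, 7, 14, 33, 26]
Partition 5: pivot=26 at index 5 -> [-1, 1, 1, 7, 14, 26, 33]


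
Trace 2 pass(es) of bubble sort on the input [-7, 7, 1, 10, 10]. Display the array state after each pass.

After pass 1: [-7, 1, 7, 10, 10] (1 swaps)
After pass 2: [-7, 1, 7, 10, 10] (0 swaps)
Total swaps: 1


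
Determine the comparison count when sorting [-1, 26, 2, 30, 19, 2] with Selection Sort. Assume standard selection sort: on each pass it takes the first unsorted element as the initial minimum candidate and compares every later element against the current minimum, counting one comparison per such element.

Pass 1: scan indices 1..5 for the minimum = 5 comparison(s); min is -1, place at index 0 -> [-1, 26, 2, 30, 19, 2]
Pass 2: scan indices 2..5 for the minimum = 4 comparison(s); min is 2, place at index 1 -> [-1, 2, 26, 30, 19, 2]
Pass 3: scan indices 3..5 for the minimum = 3 comparison(s); min is 2, place at index 2 -> [-1, 2, 2, 30, 19, 26]
Pass 4: scan indices 4..5 for the minimum = 2 comparison(s); min is 19, place at index 3 -> [-1, 2, 2, 19, 30, 26]
Pass 5: scan indices 5..5 for the minimum = 1 comparison(s); min is 26, place at index 4 -> [-1, 2, 2, 19, 26, 30]
Selection sort always scans the whole unsorted suffix, so the count is (n-1) + (n-2) + ... + 1 = n(n-1)/2 = 6*5/2 = 15 regardless of the input order.
Total comparisons: 5 + 4 + 3 + 2 + 1 = 15


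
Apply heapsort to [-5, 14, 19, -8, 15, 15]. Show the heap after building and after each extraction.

Build heap: [19, 15, 15, -8, 14, -5]
Extract 19: [15, 14, 15, -8, -5, 19]
Extract 15: [15, 14, -5, -8, 15, 19]
Extract 15: [14, -8, -5, 15, 15, 19]
Extract 14: [-5, -8, 14, 15, 15, 19]
Extract -5: [-8, -5, 14, 15, 15, 19]


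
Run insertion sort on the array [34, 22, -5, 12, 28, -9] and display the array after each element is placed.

First element 34 is already 'sorted'
Insert 22: shifted 1 elements -> [22, 34, -5, 12, 28, -9]
Insert -5: shifted 2 elements -> [-5, 22, 34, 12, 28, -9]
Insert 12: shifted 2 elements -> [-5, 12, 22, 34, 28, -9]
Insert 28: shifted 1 elements -> [-5, 12, 22, 28, 34, -9]
Insert -9: shifted 5 elements -> [-9, -5, 12, 22, 28, 34]


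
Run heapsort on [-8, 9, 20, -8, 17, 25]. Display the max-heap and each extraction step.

Build heap: [25, 17, 20, -8, 9, -8]
Extract 25: [20, 17, -8, -8, 9, 25]
Extract 20: [17, 9, -8, -8, 20, 25]
Extract 17: [9, -8, -8, 17, 20, 25]
Extract 9: [-8, -8, 9, 17, 20, 25]
Extract -8: [-8, -8, 9, 17, 20, 25]


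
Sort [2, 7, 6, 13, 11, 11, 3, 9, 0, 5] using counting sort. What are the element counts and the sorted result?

Count array: [1, 0, 1, 1, 0, 1, 1, 1, 0, 1, 0, 2, 0, 1]
(count[i] = number of elements equal to i)
Cumulative count: [1, 1, 2, 3, 3, 4, 5, 6, 6, 7, 7, 9, 9, 10]
Sorted: [0, 2, 3, 5, 6, 7, 9, 11, 11, 13]


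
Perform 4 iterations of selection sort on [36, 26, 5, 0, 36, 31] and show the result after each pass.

Pass 1: Select minimum 0 at index 3, swap -> [0, 26, 5, 36, 36, 31]
Pass 2: Select minimum 5 at index 2, swap -> [0, 5, 26, 36, 36, 31]
Pass 3: Select minimum 26 at index 2, swap -> [0, 5, 26, 36, 36, 31]
Pass 4: Select minimum 31 at index 5, swap -> [0, 5, 26, 31, 36, 36]


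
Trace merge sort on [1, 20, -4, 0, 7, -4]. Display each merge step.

Divide and conquer:
  Merge [20] + [-4] -> [-4, 20]
  Merge [1] + [-4, 20] -> [-4, 1, 20]
  Merge [7] + [-4] -> [-4, 7]
  Merge [0] + [-4, 7] -> [-4, 0, 7]
  Merge [-4, 1, 20] + [-4, 0, 7] -> [-4, -4, 0, 1, 7, 20]


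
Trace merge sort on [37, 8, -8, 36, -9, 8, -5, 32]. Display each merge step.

Divide and conquer:
  Merge [37] + [8] -> [8, 37]
  Merge [-8] + [36] -> [-8, 36]
  Merge [8, 37] + [-8, 36] -> [-8, 8, 36, 37]
  Merge [-9] + [8] -> [-9, 8]
  Merge [-5] + [32] -> [-5, 32]
  Merge [-9, 8] + [-5, 32] -> [-9, -5, 8, 32]
  Merge [-8, 8, 36, 37] + [-9, -5, 8, 32] -> [-9, -8, -5, 8, 8, 32, 36, 37]


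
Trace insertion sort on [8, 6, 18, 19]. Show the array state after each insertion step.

First element 8 is already 'sorted'
Insert 6: shifted 1 elements -> [6, 8, 18, 19]
Insert 18: shifted 0 elements -> [6, 8, 18, 19]
Insert 19: shifted 0 elements -> [6, 8, 18, 19]


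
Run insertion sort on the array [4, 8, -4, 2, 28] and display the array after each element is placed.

First element 4 is already 'sorted'
Insert 8: shifted 0 elements -> [4, 8, -4, 2, 28]
Insert -4: shifted 2 elements -> [-4, 4, 8, 2, 28]
Insert 2: shifted 2 elements -> [-4, 2, 4, 8, 28]
Insert 28: shifted 0 elements -> [-4, 2, 4, 8, 28]


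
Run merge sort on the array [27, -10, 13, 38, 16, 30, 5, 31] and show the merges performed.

Divide and conquer:
  Merge [27] + [-10] -> [-10, 27]
  Merge [13] + [38] -> [13, 38]
  Merge [-10, 27] + [13, 38] -> [-10, 13, 27, 38]
  Merge [16] + [30] -> [16, 30]
  Merge [5] + [31] -> [5, 31]
  Merge [16, 30] + [5, 31] -> [5, 16, 30, 31]
  Merge [-10, 13, 27, 38] + [5, 16, 30, 31] -> [-10, 5, 13, 16, 27, 30, 31, 38]


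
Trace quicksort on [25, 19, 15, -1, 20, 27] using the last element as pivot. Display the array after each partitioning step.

Partition 1: pivot=27 at index 5 -> [25, 19, 15, -1, 20, 27]
Partition 2: pivot=20 at index 3 -> [19, 15, -1, 20, 25, 27]
Partition 3: pivot=-1 at index 0 -> [-1, 15, 19, 20, 25, 27]
Partition 4: pivot=19 at index 2 -> [-1, 15, 19, 20, 25, 27]


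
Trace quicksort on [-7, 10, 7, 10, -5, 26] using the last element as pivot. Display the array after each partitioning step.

Partition 1: pivot=26 at index 5 -> [-7, 10, 7, 10, -5, 26]
Partition 2: pivot=-5 at index 1 -> [-7, -5, 7, 10, 10, 26]
Partition 3: pivot=10 at index 4 -> [-7, -5, 7, 10, 10, 26]
Partition 4: pivot=10 at index 3 -> [-7, -5, 7, 10, 10, 26]


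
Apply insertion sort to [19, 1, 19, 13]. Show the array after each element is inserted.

First element 19 is already 'sorted'
Insert 1: shifted 1 elements -> [1, 19, 19, 13]
Insert 19: shifted 0 elements -> [1, 19, 19, 13]
Insert 13: shifted 2 elements -> [1, 13, 19, 19]


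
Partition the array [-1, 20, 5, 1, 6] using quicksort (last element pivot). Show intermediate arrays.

Partition 1: pivot=6 at index 3 -> [-1, 5, 1, 6, 20]
Partition 2: pivot=1 at index 1 -> [-1, 1, 5, 6, 20]


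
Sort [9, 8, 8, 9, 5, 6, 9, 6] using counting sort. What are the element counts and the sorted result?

Count array: [0, 0, 0, 0, 0, 1, 2, 0, 2, 3]
(count[i] = number of elements equal to i)
Cumulative count: [0, 0, 0, 0, 0, 1, 3, 3, 5, 8]
Sorted: [5, 6, 6, 8, 8, 9, 9, 9]


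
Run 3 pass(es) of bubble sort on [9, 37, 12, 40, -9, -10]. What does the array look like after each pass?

After pass 1: [9, 12, 37, -9, -10, 40] (3 swaps)
After pass 2: [9, 12, -9, -10, 37, 40] (2 swaps)
After pass 3: [9, -9, -10, 12, 37, 40] (2 swaps)
Total swaps: 7


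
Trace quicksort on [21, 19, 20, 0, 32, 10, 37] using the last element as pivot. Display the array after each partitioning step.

Partition 1: pivot=37 at index 6 -> [21, 19, 20, 0, 32, 10, 37]
Partition 2: pivot=10 at index 1 -> [0, 10, 20, 21, 32, 19, 37]
Partition 3: pivot=19 at index 2 -> [0, 10, 19, 21, 32, 20, 37]
Partition 4: pivot=20 at index 3 -> [0, 10, 19, 20, 32, 21, 37]
Partition 5: pivot=21 at index 4 -> [0, 10, 19, 20, 21, 32, 37]


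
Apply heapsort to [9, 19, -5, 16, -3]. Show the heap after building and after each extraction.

Build heap: [19, 16, -5, 9, -3]
Extract 19: [16, 9, -5, -3, 19]
Extract 16: [9, -3, -5, 16, 19]
Extract 9: [-3, -5, 9, 16, 19]
Extract -3: [-5, -3, 9, 16, 19]


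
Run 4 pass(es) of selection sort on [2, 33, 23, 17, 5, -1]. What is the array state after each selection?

Pass 1: Select minimum -1 at index 5, swap -> [-1, 33, 23, 17, 5, 2]
Pass 2: Select minimum 2 at index 5, swap -> [-1, 2, 23, 17, 5, 33]
Pass 3: Select minimum 5 at index 4, swap -> [-1, 2, 5, 17, 23, 33]
Pass 4: Select minimum 17 at index 3, swap -> [-1, 2, 5, 17, 23, 33]


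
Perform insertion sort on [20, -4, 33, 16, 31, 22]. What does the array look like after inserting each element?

First element 20 is already 'sorted'
Insert -4: shifted 1 elements -> [-4, 20, 33, 16, 31, 22]
Insert 33: shifted 0 elements -> [-4, 20, 33, 16, 31, 22]
Insert 16: shifted 2 elements -> [-4, 16, 20, 33, 31, 22]
Insert 31: shifted 1 elements -> [-4, 16, 20, 31, 33, 22]
Insert 22: shifted 2 elements -> [-4, 16, 20, 22, 31, 33]


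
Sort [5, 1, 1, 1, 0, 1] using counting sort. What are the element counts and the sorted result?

Count array: [1, 4, 0, 0, 0, 1]
(count[i] = number of elements equal to i)
Cumulative count: [1, 5, 5, 5, 5, 6]
Sorted: [0, 1, 1, 1, 1, 5]


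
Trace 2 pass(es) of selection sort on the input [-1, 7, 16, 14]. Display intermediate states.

Pass 1: Select minimum -1 at index 0, swap -> [-1, 7, 16, 14]
Pass 2: Select minimum 7 at index 1, swap -> [-1, 7, 16, 14]


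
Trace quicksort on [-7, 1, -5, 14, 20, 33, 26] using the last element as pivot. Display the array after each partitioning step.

Partition 1: pivot=26 at index 5 -> [-7, 1, -5, 14, 20, 26, 33]
Partition 2: pivot=20 at index 4 -> [-7, 1, -5, 14, 20, 26, 33]
Partition 3: pivot=14 at index 3 -> [-7, 1, -5, 14, 20, 26, 33]
Partition 4: pivot=-5 at index 1 -> [-7, -5, 1, 14, 20, 26, 33]


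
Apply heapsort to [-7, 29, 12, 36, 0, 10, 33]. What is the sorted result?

Build heap: [36, 29, 33, -7, 0, 10, 12]
Extract 36: [33, 29, 12, -7, 0, 10, 36]
Extract 33: [29, 10, 12, -7, 0, 33, 36]
Extract 29: [12, 10, 0, -7, 29, 33, 36]
Extract 12: [10, -7, 0, 12, 29, 33, 36]
Extract 10: [0, -7, 10, 12, 29, 33, 36]
Extract 0: [-7, 0, 10, 12, 29, 33, 36]


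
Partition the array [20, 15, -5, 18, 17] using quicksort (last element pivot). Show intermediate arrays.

Partition 1: pivot=17 at index 2 -> [15, -5, 17, 18, 20]
Partition 2: pivot=-5 at index 0 -> [-5, 15, 17, 18, 20]
Partition 3: pivot=20 at index 4 -> [-5, 15, 17, 18, 20]


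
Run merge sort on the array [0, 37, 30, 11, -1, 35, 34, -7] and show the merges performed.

Divide and conquer:
  Merge [0] + [37] -> [0, 37]
  Merge [30] + [11] -> [11, 30]
  Merge [0, 37] + [11, 30] -> [0, 11, 30, 37]
  Merge [-1] + [35] -> [-1, 35]
  Merge [34] + [-7] -> [-7, 34]
  Merge [-1, 35] + [-7, 34] -> [-7, -1, 34, 35]
  Merge [0, 11, 30, 37] + [-7, -1, 34, 35] -> [-7, -1, 0, 11, 30, 34, 35, 37]


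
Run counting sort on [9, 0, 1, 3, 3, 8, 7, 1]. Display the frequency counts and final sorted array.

Count array: [1, 2, 0, 2, 0, 0, 0, 1, 1, 1]
(count[i] = number of elements equal to i)
Cumulative count: [1, 3, 3, 5, 5, 5, 5, 6, 7, 8]
Sorted: [0, 1, 1, 3, 3, 7, 8, 9]


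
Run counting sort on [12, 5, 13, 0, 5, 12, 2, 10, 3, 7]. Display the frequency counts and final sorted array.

Count array: [1, 0, 1, 1, 0, 2, 0, 1, 0, 0, 1, 0, 2, 1]
(count[i] = number of elements equal to i)
Cumulative count: [1, 1, 2, 3, 3, 5, 5, 6, 6, 6, 7, 7, 9, 10]
Sorted: [0, 2, 3, 5, 5, 7, 10, 12, 12, 13]


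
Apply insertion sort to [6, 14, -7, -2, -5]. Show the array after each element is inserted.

First element 6 is already 'sorted'
Insert 14: shifted 0 elements -> [6, 14, -7, -2, -5]
Insert -7: shifted 2 elements -> [-7, 6, 14, -2, -5]
Insert -2: shifted 2 elements -> [-7, -2, 6, 14, -5]
Insert -5: shifted 3 elements -> [-7, -5, -2, 6, 14]


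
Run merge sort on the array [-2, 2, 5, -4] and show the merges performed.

Divide and conquer:
  Merge [-2] + [2] -> [-2, 2]
  Merge [5] + [-4] -> [-4, 5]
  Merge [-2, 2] + [-4, 5] -> [-4, -2, 2, 5]


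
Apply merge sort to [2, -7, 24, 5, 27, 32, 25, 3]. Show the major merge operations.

Divide and conquer:
  Merge [2] + [-7] -> [-7, 2]
  Merge [24] + [5] -> [5, 24]
  Merge [-7, 2] + [5, 24] -> [-7, 2, 5, 24]
  Merge [27] + [32] -> [27, 32]
  Merge [25] + [3] -> [3, 25]
  Merge [27, 32] + [3, 25] -> [3, 25, 27, 32]
  Merge [-7, 2, 5, 24] + [3, 25, 27, 32] -> [-7, 2, 3, 5, 24, 25, 27, 32]


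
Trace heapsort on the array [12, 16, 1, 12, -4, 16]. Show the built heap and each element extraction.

Build heap: [16, 12, 16, 12, -4, 1]
Extract 16: [16, 12, 1, 12, -4, 16]
Extract 16: [12, 12, 1, -4, 16, 16]
Extract 12: [12, -4, 1, 12, 16, 16]
Extract 12: [1, -4, 12, 12, 16, 16]
Extract 1: [-4, 1, 12, 12, 16, 16]


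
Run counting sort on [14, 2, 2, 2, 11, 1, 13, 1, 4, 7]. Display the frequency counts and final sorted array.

Count array: [0, 2, 3, 0, 1, 0, 0, 1, 0, 0, 0, 1, 0, 1, 1]
(count[i] = number of elements equal to i)
Cumulative count: [0, 2, 5, 5, 6, 6, 6, 7, 7, 7, 7, 8, 8, 9, 10]
Sorted: [1, 1, 2, 2, 2, 4, 7, 11, 13, 14]


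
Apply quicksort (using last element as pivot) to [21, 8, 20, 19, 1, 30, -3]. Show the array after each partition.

Partition 1: pivot=-3 at index 0 -> [-3, 8, 20, 19, 1, 30, 21]
Partition 2: pivot=21 at index 5 -> [-3, 8, 20, 19, 1, 21, 30]
Partition 3: pivot=1 at index 1 -> [-3, 1, 20, 19, 8, 21, 30]
Partition 4: pivot=8 at index 2 -> [-3, 1, 8, 19, 20, 21, 30]
Partition 5: pivot=20 at index 4 -> [-3, 1, 8, 19, 20, 21, 30]


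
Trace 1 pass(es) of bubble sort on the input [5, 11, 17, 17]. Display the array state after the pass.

After pass 1: [5, 11, 17, 17] (0 swaps)
Total swaps: 0


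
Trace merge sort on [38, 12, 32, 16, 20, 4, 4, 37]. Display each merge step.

Divide and conquer:
  Merge [38] + [12] -> [12, 38]
  Merge [32] + [16] -> [16, 32]
  Merge [12, 38] + [16, 32] -> [12, 16, 32, 38]
  Merge [20] + [4] -> [4, 20]
  Merge [4] + [37] -> [4, 37]
  Merge [4, 20] + [4, 37] -> [4, 4, 20, 37]
  Merge [12, 16, 32, 38] + [4, 4, 20, 37] -> [4, 4, 12, 16, 20, 32, 37, 38]


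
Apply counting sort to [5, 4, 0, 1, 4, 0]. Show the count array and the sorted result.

Count array: [2, 1, 0, 0, 2, 1]
(count[i] = number of elements equal to i)
Cumulative count: [2, 3, 3, 3, 5, 6]
Sorted: [0, 0, 1, 4, 4, 5]


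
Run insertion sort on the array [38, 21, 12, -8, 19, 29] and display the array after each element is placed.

First element 38 is already 'sorted'
Insert 21: shifted 1 elements -> [21, 38, 12, -8, 19, 29]
Insert 12: shifted 2 elements -> [12, 21, 38, -8, 19, 29]
Insert -8: shifted 3 elements -> [-8, 12, 21, 38, 19, 29]
Insert 19: shifted 2 elements -> [-8, 12, 19, 21, 38, 29]
Insert 29: shifted 1 elements -> [-8, 12, 19, 21, 29, 38]


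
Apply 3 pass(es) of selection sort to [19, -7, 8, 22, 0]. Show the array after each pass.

Pass 1: Select minimum -7 at index 1, swap -> [-7, 19, 8, 22, 0]
Pass 2: Select minimum 0 at index 4, swap -> [-7, 0, 8, 22, 19]
Pass 3: Select minimum 8 at index 2, swap -> [-7, 0, 8, 22, 19]


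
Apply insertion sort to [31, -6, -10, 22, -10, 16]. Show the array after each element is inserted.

First element 31 is already 'sorted'
Insert -6: shifted 1 elements -> [-6, 31, -10, 22, -10, 16]
Insert -10: shifted 2 elements -> [-10, -6, 31, 22, -10, 16]
Insert 22: shifted 1 elements -> [-10, -6, 22, 31, -10, 16]
Insert -10: shifted 3 elements -> [-10, -10, -6, 22, 31, 16]
Insert 16: shifted 2 elements -> [-10, -10, -6, 16, 22, 31]


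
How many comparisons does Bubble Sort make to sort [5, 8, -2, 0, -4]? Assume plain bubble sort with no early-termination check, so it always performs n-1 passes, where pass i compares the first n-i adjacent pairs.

Pass 1: compare adjacent pairs (0,1)..(3,4) = 4 comparison(s), 3 swap(s) -> [5, -2, 0, -4, 8]
Pass 2: compare adjacent pairs (0,1)..(2,3) = 3 comparison(s), 3 swap(s) -> [-2, 0, -4, 5, 8]
Pass 3: compare adjacent pairs (0,1)..(1,2) = 2 comparison(s), 1 swap(s) -> [-2, -4, 0, 5, 8]
Pass 4: compare adjacent pairs (0,1)..(0,1) = 1 comparison(s), 1 swap(s) -> [-4, -2, 0, 5, 8]
Total comparisons: 4 + 3 + 2 + 1 = 10


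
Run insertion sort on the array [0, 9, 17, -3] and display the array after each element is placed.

First element 0 is already 'sorted'
Insert 9: shifted 0 elements -> [0, 9, 17, -3]
Insert 17: shifted 0 elements -> [0, 9, 17, -3]
Insert -3: shifted 3 elements -> [-3, 0, 9, 17]


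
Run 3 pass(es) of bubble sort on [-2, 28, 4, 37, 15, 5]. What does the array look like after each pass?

After pass 1: [-2, 4, 28, 15, 5, 37] (3 swaps)
After pass 2: [-2, 4, 15, 5, 28, 37] (2 swaps)
After pass 3: [-2, 4, 5, 15, 28, 37] (1 swaps)
Total swaps: 6


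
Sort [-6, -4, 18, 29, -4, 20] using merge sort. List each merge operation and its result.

Divide and conquer:
  Merge [-4] + [18] -> [-4, 18]
  Merge [-6] + [-4, 18] -> [-6, -4, 18]
  Merge [-4] + [20] -> [-4, 20]
  Merge [29] + [-4, 20] -> [-4, 20, 29]
  Merge [-6, -4, 18] + [-4, 20, 29] -> [-6, -4, -4, 18, 20, 29]


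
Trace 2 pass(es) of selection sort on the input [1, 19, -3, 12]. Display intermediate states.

Pass 1: Select minimum -3 at index 2, swap -> [-3, 19, 1, 12]
Pass 2: Select minimum 1 at index 2, swap -> [-3, 1, 19, 12]


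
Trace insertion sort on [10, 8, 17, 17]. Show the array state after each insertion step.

First element 10 is already 'sorted'
Insert 8: shifted 1 elements -> [8, 10, 17, 17]
Insert 17: shifted 0 elements -> [8, 10, 17, 17]
Insert 17: shifted 0 elements -> [8, 10, 17, 17]


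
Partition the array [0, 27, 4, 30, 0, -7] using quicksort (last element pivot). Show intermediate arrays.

Partition 1: pivot=-7 at index 0 -> [-7, 27, 4, 30, 0, 0]
Partition 2: pivot=0 at index 2 -> [-7, 0, 0, 30, 27, 4]
Partition 3: pivot=4 at index 3 -> [-7, 0, 0, 4, 27, 30]
Partition 4: pivot=30 at index 5 -> [-7, 0, 0, 4, 27, 30]


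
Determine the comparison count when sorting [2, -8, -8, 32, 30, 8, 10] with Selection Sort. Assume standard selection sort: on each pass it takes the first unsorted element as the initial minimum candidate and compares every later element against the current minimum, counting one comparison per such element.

Pass 1: scan indices 1..6 for the minimum = 6 comparison(s); min is -8, place at index 0 -> [-8, 2, -8, 32, 30, 8, 10]
Pass 2: scan indices 2..6 for the minimum = 5 comparison(s); min is -8, place at index 1 -> [-8, -8, 2, 32, 30, 8, 10]
Pass 3: scan indices 3..6 for the minimum = 4 comparison(s); min is 2, place at index 2 -> [-8, -8, 2, 32, 30, 8, 10]
Pass 4: scan indices 4..6 for the minimum = 3 comparison(s); min is 8, place at index 3 -> [-8, -8, 2, 8, 30, 32, 10]
Pass 5: scan indices 5..6 for the minimum = 2 comparison(s); min is 10, place at index 4 -> [-8, -8, 2, 8, 10, 32, 30]
Pass 6: scan indices 6..6 for the minimum = 1 comparison(s); min is 30, place at index 5 -> [-8, -8, 2, 8, 10, 30, 32]
Selection sort always scans the whole unsorted suffix, so the count is (n-1) + (n-2) + ... + 1 = n(n-1)/2 = 7*6/2 = 21 regardless of the input order.
Total comparisons: 6 + 5 + 4 + 3 + 2 + 1 = 21


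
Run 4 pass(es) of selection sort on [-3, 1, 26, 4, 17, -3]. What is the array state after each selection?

Pass 1: Select minimum -3 at index 0, swap -> [-3, 1, 26, 4, 17, -3]
Pass 2: Select minimum -3 at index 5, swap -> [-3, -3, 26, 4, 17, 1]
Pass 3: Select minimum 1 at index 5, swap -> [-3, -3, 1, 4, 17, 26]
Pass 4: Select minimum 4 at index 3, swap -> [-3, -3, 1, 4, 17, 26]


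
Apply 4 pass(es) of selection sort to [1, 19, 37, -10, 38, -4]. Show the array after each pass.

Pass 1: Select minimum -10 at index 3, swap -> [-10, 19, 37, 1, 38, -4]
Pass 2: Select minimum -4 at index 5, swap -> [-10, -4, 37, 1, 38, 19]
Pass 3: Select minimum 1 at index 3, swap -> [-10, -4, 1, 37, 38, 19]
Pass 4: Select minimum 19 at index 5, swap -> [-10, -4, 1, 19, 38, 37]


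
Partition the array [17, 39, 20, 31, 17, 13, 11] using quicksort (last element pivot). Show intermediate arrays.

Partition 1: pivot=11 at index 0 -> [11, 39, 20, 31, 17, 13, 17]
Partition 2: pivot=17 at index 3 -> [11, 17, 13, 17, 39, 20, 31]
Partition 3: pivot=13 at index 1 -> [11, 13, 17, 17, 39, 20, 31]
Partition 4: pivot=31 at index 5 -> [11, 13, 17, 17, 20, 31, 39]


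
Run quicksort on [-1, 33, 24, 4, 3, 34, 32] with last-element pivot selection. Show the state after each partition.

Partition 1: pivot=32 at index 4 -> [-1, 24, 4, 3, 32, 34, 33]
Partition 2: pivot=3 at index 1 -> [-1, 3, 4, 24, 32, 34, 33]
Partition 3: pivot=24 at index 3 -> [-1, 3, 4, 24, 32, 34, 33]
Partition 4: pivot=33 at index 5 -> [-1, 3, 4, 24, 32, 33, 34]


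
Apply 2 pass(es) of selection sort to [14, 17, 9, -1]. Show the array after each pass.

Pass 1: Select minimum -1 at index 3, swap -> [-1, 17, 9, 14]
Pass 2: Select minimum 9 at index 2, swap -> [-1, 9, 17, 14]


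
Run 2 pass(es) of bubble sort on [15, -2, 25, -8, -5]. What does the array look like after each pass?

After pass 1: [-2, 15, -8, -5, 25] (3 swaps)
After pass 2: [-2, -8, -5, 15, 25] (2 swaps)
Total swaps: 5


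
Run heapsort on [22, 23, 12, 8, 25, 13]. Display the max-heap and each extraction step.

Build heap: [25, 23, 13, 8, 22, 12]
Extract 25: [23, 22, 13, 8, 12, 25]
Extract 23: [22, 12, 13, 8, 23, 25]
Extract 22: [13, 12, 8, 22, 23, 25]
Extract 13: [12, 8, 13, 22, 23, 25]
Extract 12: [8, 12, 13, 22, 23, 25]


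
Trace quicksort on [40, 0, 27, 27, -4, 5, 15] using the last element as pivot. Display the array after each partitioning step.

Partition 1: pivot=15 at index 3 -> [0, -4, 5, 15, 40, 27, 27]
Partition 2: pivot=5 at index 2 -> [0, -4, 5, 15, 40, 27, 27]
Partition 3: pivot=-4 at index 0 -> [-4, 0, 5, 15, 40, 27, 27]
Partition 4: pivot=27 at index 5 -> [-4, 0, 5, 15, 27, 27, 40]


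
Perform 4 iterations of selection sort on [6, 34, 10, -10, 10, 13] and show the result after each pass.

Pass 1: Select minimum -10 at index 3, swap -> [-10, 34, 10, 6, 10, 13]
Pass 2: Select minimum 6 at index 3, swap -> [-10, 6, 10, 34, 10, 13]
Pass 3: Select minimum 10 at index 2, swap -> [-10, 6, 10, 34, 10, 13]
Pass 4: Select minimum 10 at index 4, swap -> [-10, 6, 10, 10, 34, 13]


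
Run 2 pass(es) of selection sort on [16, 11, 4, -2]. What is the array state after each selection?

Pass 1: Select minimum -2 at index 3, swap -> [-2, 11, 4, 16]
Pass 2: Select minimum 4 at index 2, swap -> [-2, 4, 11, 16]


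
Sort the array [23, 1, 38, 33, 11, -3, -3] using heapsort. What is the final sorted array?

Build heap: [38, 33, 23, 1, 11, -3, -3]
Extract 38: [33, 11, 23, 1, -3, -3, 38]
Extract 33: [23, 11, -3, 1, -3, 33, 38]
Extract 23: [11, 1, -3, -3, 23, 33, 38]
Extract 11: [1, -3, -3, 11, 23, 33, 38]
Extract 1: [-3, -3, 1, 11, 23, 33, 38]
Extract -3: [-3, -3, 1, 11, 23, 33, 38]


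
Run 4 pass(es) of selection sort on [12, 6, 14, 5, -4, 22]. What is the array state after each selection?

Pass 1: Select minimum -4 at index 4, swap -> [-4, 6, 14, 5, 12, 22]
Pass 2: Select minimum 5 at index 3, swap -> [-4, 5, 14, 6, 12, 22]
Pass 3: Select minimum 6 at index 3, swap -> [-4, 5, 6, 14, 12, 22]
Pass 4: Select minimum 12 at index 4, swap -> [-4, 5, 6, 12, 14, 22]


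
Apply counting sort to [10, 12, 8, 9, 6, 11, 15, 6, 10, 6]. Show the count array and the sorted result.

Count array: [0, 0, 0, 0, 0, 0, 3, 0, 1, 1, 2, 1, 1, 0, 0, 1]
(count[i] = number of elements equal to i)
Cumulative count: [0, 0, 0, 0, 0, 0, 3, 3, 4, 5, 7, 8, 9, 9, 9, 10]
Sorted: [6, 6, 6, 8, 9, 10, 10, 11, 12, 15]


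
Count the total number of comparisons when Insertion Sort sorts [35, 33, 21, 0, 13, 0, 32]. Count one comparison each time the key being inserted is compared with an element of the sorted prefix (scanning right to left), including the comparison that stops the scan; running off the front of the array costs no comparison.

Insert 33: 35 > 33 (shift), reached front = 1 comparison(s) -> [33, 35, 21, 0, 13, 0, 32]
Insert 21: 35 > 21 (shift), 33 > 21 (shift), reached front = 2 comparison(s) -> [21, 33, 35, 0, 13, 0, 32]
Insert 0: 35 > 0 (shift), 33 > 0 (shift), 21 > 0 (shift), reached front = 3 comparison(s) -> [0, 21, 33, 35, 13, 0, 32]
Insert 13: 35 > 13 (shift), 33 > 13 (shift), 21 > 13 (shift), 0 <= 13 (stop) = 4 comparison(s) -> [0, 13, 21, 33, 35, 0, 32]
Insert 0: 35 > 0 (shift), 33 > 0 (shift), 21 > 0 (shift), 13 > 0 (shift), 0 <= 0 (stop) = 5 comparison(s) -> [0, 0, 13, 21, 33, 35, 32]
Insert 32: 35 > 32 (shift), 33 > 32 (shift), 21 <= 32 (stop) = 3 comparison(s) -> [0, 0, 13, 21, 32, 33, 35]
Total comparisons: 1 + 2 + 3 + 4 + 5 + 3 = 18


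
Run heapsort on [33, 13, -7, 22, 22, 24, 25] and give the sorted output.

Build heap: [33, 22, 25, 13, 22, 24, -7]
Extract 33: [25, 22, 24, 13, 22, -7, 33]
Extract 25: [24, 22, -7, 13, 22, 25, 33]
Extract 24: [22, 22, -7, 13, 24, 25, 33]
Extract 22: [22, 13, -7, 22, 24, 25, 33]
Extract 22: [13, -7, 22, 22, 24, 25, 33]
Extract 13: [-7, 13, 22, 22, 24, 25, 33]


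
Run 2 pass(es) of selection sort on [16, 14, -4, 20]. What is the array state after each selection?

Pass 1: Select minimum -4 at index 2, swap -> [-4, 14, 16, 20]
Pass 2: Select minimum 14 at index 1, swap -> [-4, 14, 16, 20]


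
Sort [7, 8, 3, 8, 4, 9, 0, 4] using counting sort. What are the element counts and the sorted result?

Count array: [1, 0, 0, 1, 2, 0, 0, 1, 2, 1]
(count[i] = number of elements equal to i)
Cumulative count: [1, 1, 1, 2, 4, 4, 4, 5, 7, 8]
Sorted: [0, 3, 4, 4, 7, 8, 8, 9]


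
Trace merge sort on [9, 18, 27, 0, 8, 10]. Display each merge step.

Divide and conquer:
  Merge [18] + [27] -> [18, 27]
  Merge [9] + [18, 27] -> [9, 18, 27]
  Merge [8] + [10] -> [8, 10]
  Merge [0] + [8, 10] -> [0, 8, 10]
  Merge [9, 18, 27] + [0, 8, 10] -> [0, 8, 9, 10, 18, 27]


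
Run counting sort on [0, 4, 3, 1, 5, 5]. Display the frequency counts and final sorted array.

Count array: [1, 1, 0, 1, 1, 2]
(count[i] = number of elements equal to i)
Cumulative count: [1, 2, 2, 3, 4, 6]
Sorted: [0, 1, 3, 4, 5, 5]


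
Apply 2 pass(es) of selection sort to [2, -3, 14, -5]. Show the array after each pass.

Pass 1: Select minimum -5 at index 3, swap -> [-5, -3, 14, 2]
Pass 2: Select minimum -3 at index 1, swap -> [-5, -3, 14, 2]


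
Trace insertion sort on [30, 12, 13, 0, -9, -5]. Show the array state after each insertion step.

First element 30 is already 'sorted'
Insert 12: shifted 1 elements -> [12, 30, 13, 0, -9, -5]
Insert 13: shifted 1 elements -> [12, 13, 30, 0, -9, -5]
Insert 0: shifted 3 elements -> [0, 12, 13, 30, -9, -5]
Insert -9: shifted 4 elements -> [-9, 0, 12, 13, 30, -5]
Insert -5: shifted 4 elements -> [-9, -5, 0, 12, 13, 30]


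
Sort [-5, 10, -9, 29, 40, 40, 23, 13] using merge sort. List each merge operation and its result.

Divide and conquer:
  Merge [-5] + [10] -> [-5, 10]
  Merge [-9] + [29] -> [-9, 29]
  Merge [-5, 10] + [-9, 29] -> [-9, -5, 10, 29]
  Merge [40] + [40] -> [40, 40]
  Merge [23] + [13] -> [13, 23]
  Merge [40, 40] + [13, 23] -> [13, 23, 40, 40]
  Merge [-9, -5, 10, 29] + [13, 23, 40, 40] -> [-9, -5, 10, 13, 23, 29, 40, 40]
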